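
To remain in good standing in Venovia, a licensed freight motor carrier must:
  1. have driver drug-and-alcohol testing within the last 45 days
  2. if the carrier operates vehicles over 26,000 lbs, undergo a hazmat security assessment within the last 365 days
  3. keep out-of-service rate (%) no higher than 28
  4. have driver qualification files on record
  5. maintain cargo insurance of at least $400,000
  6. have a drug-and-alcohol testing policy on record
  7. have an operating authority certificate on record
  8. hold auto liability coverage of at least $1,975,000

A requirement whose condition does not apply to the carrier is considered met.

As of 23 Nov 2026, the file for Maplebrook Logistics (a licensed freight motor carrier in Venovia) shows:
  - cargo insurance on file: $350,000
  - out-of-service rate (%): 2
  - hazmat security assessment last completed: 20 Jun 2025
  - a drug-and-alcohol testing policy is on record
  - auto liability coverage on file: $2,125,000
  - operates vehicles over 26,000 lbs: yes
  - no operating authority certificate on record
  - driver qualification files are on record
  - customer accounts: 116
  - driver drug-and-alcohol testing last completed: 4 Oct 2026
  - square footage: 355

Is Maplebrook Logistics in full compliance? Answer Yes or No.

No

1. driver drug-and-alcohol testing 50 days ago vs limit 45 → not met
2. condition 'operates vehicles over 26,000 lbs' holds; hazmat security assessment 521 days ago vs limit 365 → not met
3. out-of-service rate (%) 2 ≤ 28 → met
4. driver qualification files present → met
5. cargo insurance $350,000 < $400,000 → not met
6. drug-and-alcohol testing policy present → met
7. operating authority certificate absent → not met
8. auto liability coverage $2,125,000 ≥ $1,975,000 → met
Not met: 1, 2, 5, 7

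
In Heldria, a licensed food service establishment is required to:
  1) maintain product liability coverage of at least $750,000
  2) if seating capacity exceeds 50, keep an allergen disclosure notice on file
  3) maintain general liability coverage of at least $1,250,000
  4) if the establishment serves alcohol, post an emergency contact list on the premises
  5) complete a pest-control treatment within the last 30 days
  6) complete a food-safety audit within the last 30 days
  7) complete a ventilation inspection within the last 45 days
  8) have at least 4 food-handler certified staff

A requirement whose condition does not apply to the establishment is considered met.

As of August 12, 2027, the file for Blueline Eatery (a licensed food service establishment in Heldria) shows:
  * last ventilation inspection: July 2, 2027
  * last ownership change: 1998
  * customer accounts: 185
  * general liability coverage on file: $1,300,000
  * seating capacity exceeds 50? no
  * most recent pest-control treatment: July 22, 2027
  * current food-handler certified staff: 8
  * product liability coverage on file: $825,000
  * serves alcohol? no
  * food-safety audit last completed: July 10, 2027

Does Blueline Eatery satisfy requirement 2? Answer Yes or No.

Yes

2. condition 'seating capacity exceeds 50' does not hold → requirement n/a → met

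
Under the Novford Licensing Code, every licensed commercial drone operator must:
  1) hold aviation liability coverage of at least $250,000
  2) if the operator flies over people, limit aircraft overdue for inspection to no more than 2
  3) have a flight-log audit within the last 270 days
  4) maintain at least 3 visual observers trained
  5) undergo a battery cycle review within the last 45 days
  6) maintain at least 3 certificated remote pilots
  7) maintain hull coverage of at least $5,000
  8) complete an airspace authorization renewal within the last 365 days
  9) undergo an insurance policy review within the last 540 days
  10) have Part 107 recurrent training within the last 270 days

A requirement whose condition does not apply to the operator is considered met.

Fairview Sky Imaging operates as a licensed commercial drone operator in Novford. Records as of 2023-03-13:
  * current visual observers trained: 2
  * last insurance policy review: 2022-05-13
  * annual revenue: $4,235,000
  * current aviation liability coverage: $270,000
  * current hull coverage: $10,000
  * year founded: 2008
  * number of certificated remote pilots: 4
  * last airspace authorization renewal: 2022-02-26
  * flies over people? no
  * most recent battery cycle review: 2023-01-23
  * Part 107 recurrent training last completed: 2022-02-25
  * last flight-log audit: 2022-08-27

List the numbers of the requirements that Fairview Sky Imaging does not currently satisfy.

1. aviation liability coverage $270,000 ≥ $250,000 → met
2. condition 'flies over people' does not hold → requirement n/a → met
3. flight-log audit 198 days ago vs limit 270 → met
4. visual observers trained 2 < 3 → not met
5. battery cycle review 49 days ago vs limit 45 → not met
6. certificated remote pilots 4 ≥ 3 → met
7. hull coverage $10,000 ≥ $5,000 → met
8. airspace authorization renewal 380 days ago vs limit 365 → not met
9. insurance policy review 304 days ago vs limit 540 → met
10. Part 107 recurrent training 381 days ago vs limit 270 → not met
Not met: 4, 5, 8, 10

4, 5, 8, 10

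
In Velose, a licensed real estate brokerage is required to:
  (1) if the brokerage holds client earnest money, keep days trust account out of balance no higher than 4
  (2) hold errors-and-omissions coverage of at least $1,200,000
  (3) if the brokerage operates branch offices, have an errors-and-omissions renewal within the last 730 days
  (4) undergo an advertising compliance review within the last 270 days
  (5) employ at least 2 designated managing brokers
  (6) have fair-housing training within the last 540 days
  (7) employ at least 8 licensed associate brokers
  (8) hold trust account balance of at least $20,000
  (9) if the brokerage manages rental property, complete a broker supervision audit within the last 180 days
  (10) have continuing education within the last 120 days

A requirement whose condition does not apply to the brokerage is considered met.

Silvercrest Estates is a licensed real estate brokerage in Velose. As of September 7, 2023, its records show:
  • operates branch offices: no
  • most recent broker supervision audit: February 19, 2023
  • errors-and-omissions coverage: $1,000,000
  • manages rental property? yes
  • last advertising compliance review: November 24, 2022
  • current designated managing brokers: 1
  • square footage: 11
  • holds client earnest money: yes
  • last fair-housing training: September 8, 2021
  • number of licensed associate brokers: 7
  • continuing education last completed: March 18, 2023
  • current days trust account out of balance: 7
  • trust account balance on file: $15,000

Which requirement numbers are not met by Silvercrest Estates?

1, 2, 4, 5, 6, 7, 8, 9, 10

1. condition 'holds client earnest money' holds; days trust account out of balance 7 > 4 → not met
2. errors-and-omissions coverage $1,000,000 < $1,200,000 → not met
3. condition 'operates branch offices' does not hold → requirement n/a → met
4. advertising compliance review 287 days ago vs limit 270 → not met
5. designated managing brokers 1 < 2 → not met
6. fair-housing training 729 days ago vs limit 540 → not met
7. licensed associate brokers 7 < 8 → not met
8. trust account balance $15,000 < $20,000 → not met
9. condition 'manages rental property' holds; broker supervision audit 200 days ago vs limit 180 → not met
10. continuing education 173 days ago vs limit 120 → not met
Not met: 1, 2, 4, 5, 6, 7, 8, 9, 10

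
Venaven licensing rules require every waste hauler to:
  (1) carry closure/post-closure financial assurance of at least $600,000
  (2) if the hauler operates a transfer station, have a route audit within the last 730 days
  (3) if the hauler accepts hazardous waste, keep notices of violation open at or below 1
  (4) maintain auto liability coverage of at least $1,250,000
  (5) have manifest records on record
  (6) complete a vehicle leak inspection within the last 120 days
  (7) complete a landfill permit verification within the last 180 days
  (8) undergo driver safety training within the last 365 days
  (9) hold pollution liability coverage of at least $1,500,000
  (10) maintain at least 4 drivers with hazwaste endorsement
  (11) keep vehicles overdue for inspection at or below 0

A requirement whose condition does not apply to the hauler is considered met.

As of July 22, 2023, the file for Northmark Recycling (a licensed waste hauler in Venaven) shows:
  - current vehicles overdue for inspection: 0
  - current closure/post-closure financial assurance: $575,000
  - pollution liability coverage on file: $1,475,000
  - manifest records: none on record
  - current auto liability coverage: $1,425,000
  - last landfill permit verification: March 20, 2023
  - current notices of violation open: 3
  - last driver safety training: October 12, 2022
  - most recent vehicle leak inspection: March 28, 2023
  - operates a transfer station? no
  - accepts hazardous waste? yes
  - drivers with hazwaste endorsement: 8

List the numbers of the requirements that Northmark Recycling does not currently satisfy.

1, 3, 5, 9

1. closure/post-closure financial assurance $575,000 < $600,000 → not met
2. condition 'operates a transfer station' does not hold → requirement n/a → met
3. condition 'accepts hazardous waste' holds; notices of violation open 3 > 1 → not met
4. auto liability coverage $1,425,000 ≥ $1,250,000 → met
5. manifest records absent → not met
6. vehicle leak inspection 116 days ago vs limit 120 → met
7. landfill permit verification 124 days ago vs limit 180 → met
8. driver safety training 283 days ago vs limit 365 → met
9. pollution liability coverage $1,475,000 < $1,500,000 → not met
10. drivers with hazwaste endorsement 8 ≥ 4 → met
11. vehicles overdue for inspection 0 ≤ 0 → met
Not met: 1, 3, 5, 9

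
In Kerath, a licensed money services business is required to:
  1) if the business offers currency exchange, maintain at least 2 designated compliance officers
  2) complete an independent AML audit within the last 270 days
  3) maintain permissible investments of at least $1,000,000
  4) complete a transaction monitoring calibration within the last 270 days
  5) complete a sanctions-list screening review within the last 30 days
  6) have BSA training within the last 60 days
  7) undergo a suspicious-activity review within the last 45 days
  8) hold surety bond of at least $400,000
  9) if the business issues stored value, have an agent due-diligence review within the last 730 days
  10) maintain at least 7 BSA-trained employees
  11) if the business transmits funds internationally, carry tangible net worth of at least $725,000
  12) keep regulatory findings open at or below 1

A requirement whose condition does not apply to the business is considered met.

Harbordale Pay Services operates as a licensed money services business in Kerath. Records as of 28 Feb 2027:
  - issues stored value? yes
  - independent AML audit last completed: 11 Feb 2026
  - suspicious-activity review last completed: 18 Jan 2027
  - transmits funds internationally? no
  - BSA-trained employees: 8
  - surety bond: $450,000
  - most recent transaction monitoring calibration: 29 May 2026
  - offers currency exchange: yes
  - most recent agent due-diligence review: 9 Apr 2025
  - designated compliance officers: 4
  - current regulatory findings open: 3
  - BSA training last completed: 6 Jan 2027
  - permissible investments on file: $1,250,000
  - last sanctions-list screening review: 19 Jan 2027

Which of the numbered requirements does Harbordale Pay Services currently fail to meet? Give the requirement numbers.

1. condition 'offers currency exchange' holds; designated compliance officers 4 ≥ 2 → met
2. independent AML audit 382 days ago vs limit 270 → not met
3. permissible investments $1,250,000 ≥ $1,000,000 → met
4. transaction monitoring calibration 275 days ago vs limit 270 → not met
5. sanctions-list screening review 40 days ago vs limit 30 → not met
6. BSA training 53 days ago vs limit 60 → met
7. suspicious-activity review 41 days ago vs limit 45 → met
8. surety bond $450,000 ≥ $400,000 → met
9. condition 'issues stored value' holds; agent due-diligence review 690 days ago vs limit 730 → met
10. BSA-trained employees 8 ≥ 7 → met
11. condition 'transmits funds internationally' does not hold → requirement n/a → met
12. regulatory findings open 3 > 1 → not met
Not met: 2, 4, 5, 12

2, 4, 5, 12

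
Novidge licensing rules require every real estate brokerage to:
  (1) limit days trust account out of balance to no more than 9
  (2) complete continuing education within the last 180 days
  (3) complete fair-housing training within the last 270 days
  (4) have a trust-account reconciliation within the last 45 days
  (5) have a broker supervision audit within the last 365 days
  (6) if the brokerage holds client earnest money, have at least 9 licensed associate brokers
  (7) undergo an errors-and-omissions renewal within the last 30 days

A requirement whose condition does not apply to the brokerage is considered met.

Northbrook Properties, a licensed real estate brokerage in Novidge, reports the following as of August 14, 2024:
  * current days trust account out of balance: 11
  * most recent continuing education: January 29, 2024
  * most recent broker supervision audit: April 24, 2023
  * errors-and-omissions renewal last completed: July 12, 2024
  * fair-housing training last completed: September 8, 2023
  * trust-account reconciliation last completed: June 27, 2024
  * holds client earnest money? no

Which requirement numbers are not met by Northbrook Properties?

1. days trust account out of balance 11 > 9 → not met
2. continuing education 198 days ago vs limit 180 → not met
3. fair-housing training 341 days ago vs limit 270 → not met
4. trust-account reconciliation 48 days ago vs limit 45 → not met
5. broker supervision audit 478 days ago vs limit 365 → not met
6. condition 'holds client earnest money' does not hold → requirement n/a → met
7. errors-and-omissions renewal 33 days ago vs limit 30 → not met
Not met: 1, 2, 3, 4, 5, 7

1, 2, 3, 4, 5, 7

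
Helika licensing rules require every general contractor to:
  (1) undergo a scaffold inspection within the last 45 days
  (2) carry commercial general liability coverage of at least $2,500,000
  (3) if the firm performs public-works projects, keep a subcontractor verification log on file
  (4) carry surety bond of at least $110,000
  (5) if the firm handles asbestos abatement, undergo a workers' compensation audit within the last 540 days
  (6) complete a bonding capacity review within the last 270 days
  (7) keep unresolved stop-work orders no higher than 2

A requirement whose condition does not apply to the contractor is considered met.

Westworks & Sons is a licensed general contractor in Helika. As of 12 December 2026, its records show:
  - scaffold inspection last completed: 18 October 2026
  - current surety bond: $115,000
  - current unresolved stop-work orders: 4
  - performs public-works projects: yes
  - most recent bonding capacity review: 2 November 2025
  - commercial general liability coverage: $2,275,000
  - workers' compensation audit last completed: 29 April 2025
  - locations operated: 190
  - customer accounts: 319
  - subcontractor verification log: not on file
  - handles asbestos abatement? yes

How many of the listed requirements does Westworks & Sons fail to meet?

1. scaffold inspection 55 days ago vs limit 45 → not met
2. commercial general liability coverage $2,275,000 < $2,500,000 → not met
3. condition 'performs public-works projects' holds; subcontractor verification log absent → not met
4. surety bond $115,000 ≥ $110,000 → met
5. condition 'handles asbestos abatement' holds; workers' compensation audit 592 days ago vs limit 540 → not met
6. bonding capacity review 405 days ago vs limit 270 → not met
7. unresolved stop-work orders 4 > 2 → not met
Not met: 6 of 7

6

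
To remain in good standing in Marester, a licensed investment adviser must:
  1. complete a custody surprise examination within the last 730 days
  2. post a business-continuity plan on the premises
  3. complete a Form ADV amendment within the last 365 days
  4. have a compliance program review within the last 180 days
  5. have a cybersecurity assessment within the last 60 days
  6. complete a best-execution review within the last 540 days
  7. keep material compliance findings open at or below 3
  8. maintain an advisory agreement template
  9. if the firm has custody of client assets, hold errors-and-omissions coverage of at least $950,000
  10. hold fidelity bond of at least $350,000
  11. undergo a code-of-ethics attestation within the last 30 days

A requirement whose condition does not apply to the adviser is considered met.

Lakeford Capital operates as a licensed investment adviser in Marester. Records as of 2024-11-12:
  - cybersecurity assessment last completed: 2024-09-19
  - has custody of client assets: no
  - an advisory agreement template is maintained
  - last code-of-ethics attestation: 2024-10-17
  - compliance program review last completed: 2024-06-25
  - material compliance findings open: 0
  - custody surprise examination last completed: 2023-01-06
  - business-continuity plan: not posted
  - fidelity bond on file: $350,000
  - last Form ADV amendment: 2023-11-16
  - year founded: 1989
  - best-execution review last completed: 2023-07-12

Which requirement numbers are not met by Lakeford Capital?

1. custody surprise examination 676 days ago vs limit 730 → met
2. business-continuity plan absent → not met
3. Form ADV amendment 362 days ago vs limit 365 → met
4. compliance program review 140 days ago vs limit 180 → met
5. cybersecurity assessment 54 days ago vs limit 60 → met
6. best-execution review 489 days ago vs limit 540 → met
7. material compliance findings open 0 ≤ 3 → met
8. advisory agreement template present → met
9. condition 'has custody of client assets' does not hold → requirement n/a → met
10. fidelity bond $350,000 ≥ $350,000 → met
11. code-of-ethics attestation 26 days ago vs limit 30 → met
Not met: 2

2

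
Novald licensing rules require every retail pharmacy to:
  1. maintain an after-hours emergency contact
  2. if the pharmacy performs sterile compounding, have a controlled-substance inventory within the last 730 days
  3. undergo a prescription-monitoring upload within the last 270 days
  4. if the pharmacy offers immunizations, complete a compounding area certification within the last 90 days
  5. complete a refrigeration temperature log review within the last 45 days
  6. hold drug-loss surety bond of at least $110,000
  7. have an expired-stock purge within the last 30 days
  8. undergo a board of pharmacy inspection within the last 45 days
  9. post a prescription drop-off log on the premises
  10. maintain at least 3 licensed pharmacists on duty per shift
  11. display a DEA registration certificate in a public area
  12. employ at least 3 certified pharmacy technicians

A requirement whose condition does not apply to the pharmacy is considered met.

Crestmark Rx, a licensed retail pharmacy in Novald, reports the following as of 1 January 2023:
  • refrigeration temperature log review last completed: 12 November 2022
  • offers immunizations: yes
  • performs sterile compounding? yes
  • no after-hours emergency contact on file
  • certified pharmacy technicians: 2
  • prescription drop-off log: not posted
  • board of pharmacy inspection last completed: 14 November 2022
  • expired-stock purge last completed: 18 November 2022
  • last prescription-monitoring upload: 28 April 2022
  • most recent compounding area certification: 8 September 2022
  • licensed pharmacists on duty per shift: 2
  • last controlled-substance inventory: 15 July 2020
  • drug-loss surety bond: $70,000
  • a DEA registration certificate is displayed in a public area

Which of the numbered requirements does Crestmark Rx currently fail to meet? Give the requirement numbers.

1. after-hours emergency contact absent → not met
2. condition 'performs sterile compounding' holds; controlled-substance inventory 900 days ago vs limit 730 → not met
3. prescription-monitoring upload 248 days ago vs limit 270 → met
4. condition 'offers immunizations' holds; compounding area certification 115 days ago vs limit 90 → not met
5. refrigeration temperature log review 50 days ago vs limit 45 → not met
6. drug-loss surety bond $70,000 < $110,000 → not met
7. expired-stock purge 44 days ago vs limit 30 → not met
8. board of pharmacy inspection 48 days ago vs limit 45 → not met
9. prescription drop-off log absent → not met
10. licensed pharmacists on duty per shift 2 < 3 → not met
11. DEA registration certificate present → met
12. certified pharmacy technicians 2 < 3 → not met
Not met: 1, 2, 4, 5, 6, 7, 8, 9, 10, 12

1, 2, 4, 5, 6, 7, 8, 9, 10, 12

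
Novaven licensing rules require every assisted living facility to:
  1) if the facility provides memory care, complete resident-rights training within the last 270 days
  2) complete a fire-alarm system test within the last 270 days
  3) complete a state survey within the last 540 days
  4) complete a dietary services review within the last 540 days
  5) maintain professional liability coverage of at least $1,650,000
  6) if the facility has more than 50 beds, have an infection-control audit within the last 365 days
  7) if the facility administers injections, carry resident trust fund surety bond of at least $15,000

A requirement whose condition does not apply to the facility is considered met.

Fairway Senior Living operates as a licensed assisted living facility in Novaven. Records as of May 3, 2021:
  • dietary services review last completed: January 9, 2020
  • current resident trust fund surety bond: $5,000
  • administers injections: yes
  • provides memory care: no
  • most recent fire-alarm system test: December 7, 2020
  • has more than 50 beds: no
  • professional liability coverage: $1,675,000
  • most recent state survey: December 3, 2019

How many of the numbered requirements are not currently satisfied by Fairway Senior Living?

1

1. condition 'provides memory care' does not hold → requirement n/a → met
2. fire-alarm system test 147 days ago vs limit 270 → met
3. state survey 517 days ago vs limit 540 → met
4. dietary services review 480 days ago vs limit 540 → met
5. professional liability coverage $1,675,000 ≥ $1,650,000 → met
6. condition 'has more than 50 beds' does not hold → requirement n/a → met
7. condition 'administers injections' holds; resident trust fund surety bond $5,000 < $15,000 → not met
Not met: 1 of 7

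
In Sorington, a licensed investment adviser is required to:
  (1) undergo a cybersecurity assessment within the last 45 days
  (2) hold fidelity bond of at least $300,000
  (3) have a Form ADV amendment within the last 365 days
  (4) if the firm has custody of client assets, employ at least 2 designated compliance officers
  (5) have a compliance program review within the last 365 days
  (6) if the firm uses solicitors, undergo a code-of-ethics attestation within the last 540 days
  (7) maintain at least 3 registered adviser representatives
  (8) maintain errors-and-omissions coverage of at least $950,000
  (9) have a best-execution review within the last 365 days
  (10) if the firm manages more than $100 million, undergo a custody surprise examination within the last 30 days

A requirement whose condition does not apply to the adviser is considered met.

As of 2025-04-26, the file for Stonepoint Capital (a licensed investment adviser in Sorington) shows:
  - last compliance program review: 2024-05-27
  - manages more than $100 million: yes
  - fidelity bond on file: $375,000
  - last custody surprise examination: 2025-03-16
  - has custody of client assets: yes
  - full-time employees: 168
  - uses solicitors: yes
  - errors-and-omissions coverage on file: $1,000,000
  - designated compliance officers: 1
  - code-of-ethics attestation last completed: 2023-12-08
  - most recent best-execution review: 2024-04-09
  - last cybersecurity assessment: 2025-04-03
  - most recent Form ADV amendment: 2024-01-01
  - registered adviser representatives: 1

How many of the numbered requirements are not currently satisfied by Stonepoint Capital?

5

1. cybersecurity assessment 23 days ago vs limit 45 → met
2. fidelity bond $375,000 ≥ $300,000 → met
3. Form ADV amendment 481 days ago vs limit 365 → not met
4. condition 'has custody of client assets' holds; designated compliance officers 1 < 2 → not met
5. compliance program review 334 days ago vs limit 365 → met
6. condition 'uses solicitors' holds; code-of-ethics attestation 505 days ago vs limit 540 → met
7. registered adviser representatives 1 < 3 → not met
8. errors-and-omissions coverage $1,000,000 ≥ $950,000 → met
9. best-execution review 382 days ago vs limit 365 → not met
10. condition 'manages more than $100 million' holds; custody surprise examination 41 days ago vs limit 30 → not met
Not met: 5 of 10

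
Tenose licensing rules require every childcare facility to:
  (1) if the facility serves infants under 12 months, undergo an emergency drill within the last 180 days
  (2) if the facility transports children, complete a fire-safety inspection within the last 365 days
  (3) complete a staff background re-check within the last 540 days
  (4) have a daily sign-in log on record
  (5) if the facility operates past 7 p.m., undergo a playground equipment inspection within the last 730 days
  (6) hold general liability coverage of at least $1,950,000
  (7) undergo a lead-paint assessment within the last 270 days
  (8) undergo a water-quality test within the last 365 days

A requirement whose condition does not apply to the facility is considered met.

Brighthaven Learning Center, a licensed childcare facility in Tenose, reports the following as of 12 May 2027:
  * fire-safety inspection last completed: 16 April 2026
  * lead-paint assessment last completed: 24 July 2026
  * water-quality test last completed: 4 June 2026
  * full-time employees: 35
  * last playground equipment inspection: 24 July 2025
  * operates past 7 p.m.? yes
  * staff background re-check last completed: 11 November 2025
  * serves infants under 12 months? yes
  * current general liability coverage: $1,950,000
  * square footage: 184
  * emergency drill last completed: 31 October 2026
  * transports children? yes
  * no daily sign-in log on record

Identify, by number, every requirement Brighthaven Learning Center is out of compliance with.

1, 2, 3, 4, 7

1. condition 'serves infants under 12 months' holds; emergency drill 193 days ago vs limit 180 → not met
2. condition 'transports children' holds; fire-safety inspection 391 days ago vs limit 365 → not met
3. staff background re-check 547 days ago vs limit 540 → not met
4. daily sign-in log absent → not met
5. condition 'operates past 7 p.m.' holds; playground equipment inspection 657 days ago vs limit 730 → met
6. general liability coverage $1,950,000 ≥ $1,950,000 → met
7. lead-paint assessment 292 days ago vs limit 270 → not met
8. water-quality test 342 days ago vs limit 365 → met
Not met: 1, 2, 3, 4, 7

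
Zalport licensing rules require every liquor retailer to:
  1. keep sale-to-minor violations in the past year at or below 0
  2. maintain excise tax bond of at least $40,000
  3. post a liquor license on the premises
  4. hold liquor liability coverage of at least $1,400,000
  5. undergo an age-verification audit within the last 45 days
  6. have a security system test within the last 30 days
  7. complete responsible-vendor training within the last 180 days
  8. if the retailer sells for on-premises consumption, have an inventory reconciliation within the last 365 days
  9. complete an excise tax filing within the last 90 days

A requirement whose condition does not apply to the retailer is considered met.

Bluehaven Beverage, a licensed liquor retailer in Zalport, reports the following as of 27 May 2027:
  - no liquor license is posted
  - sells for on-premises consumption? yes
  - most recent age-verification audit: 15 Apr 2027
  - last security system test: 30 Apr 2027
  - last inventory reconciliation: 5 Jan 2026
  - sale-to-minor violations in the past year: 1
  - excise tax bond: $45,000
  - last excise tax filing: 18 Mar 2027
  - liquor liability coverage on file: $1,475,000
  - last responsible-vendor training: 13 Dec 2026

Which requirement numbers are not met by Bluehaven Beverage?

1. sale-to-minor violations in the past year 1 > 0 → not met
2. excise tax bond $45,000 ≥ $40,000 → met
3. liquor license absent → not met
4. liquor liability coverage $1,475,000 ≥ $1,400,000 → met
5. age-verification audit 42 days ago vs limit 45 → met
6. security system test 27 days ago vs limit 30 → met
7. responsible-vendor training 165 days ago vs limit 180 → met
8. condition 'sells for on-premises consumption' holds; inventory reconciliation 507 days ago vs limit 365 → not met
9. excise tax filing 70 days ago vs limit 90 → met
Not met: 1, 3, 8

1, 3, 8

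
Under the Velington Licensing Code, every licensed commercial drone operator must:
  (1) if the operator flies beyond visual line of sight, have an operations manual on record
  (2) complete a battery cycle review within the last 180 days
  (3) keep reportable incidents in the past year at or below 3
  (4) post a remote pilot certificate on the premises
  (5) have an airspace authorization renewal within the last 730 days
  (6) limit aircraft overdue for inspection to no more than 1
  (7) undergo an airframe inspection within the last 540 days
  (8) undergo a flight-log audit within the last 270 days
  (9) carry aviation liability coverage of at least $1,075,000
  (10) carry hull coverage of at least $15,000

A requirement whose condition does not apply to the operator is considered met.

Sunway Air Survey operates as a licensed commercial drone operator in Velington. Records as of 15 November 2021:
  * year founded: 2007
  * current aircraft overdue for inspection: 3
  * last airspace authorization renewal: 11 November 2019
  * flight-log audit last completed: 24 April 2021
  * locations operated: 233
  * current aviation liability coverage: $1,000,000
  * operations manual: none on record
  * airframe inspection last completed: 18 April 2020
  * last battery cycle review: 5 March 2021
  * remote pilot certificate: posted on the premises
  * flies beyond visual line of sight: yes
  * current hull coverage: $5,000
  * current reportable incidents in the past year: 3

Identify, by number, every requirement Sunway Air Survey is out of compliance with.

1. condition 'flies beyond visual line of sight' holds; operations manual absent → not met
2. battery cycle review 255 days ago vs limit 180 → not met
3. reportable incidents in the past year 3 ≤ 3 → met
4. remote pilot certificate present → met
5. airspace authorization renewal 735 days ago vs limit 730 → not met
6. aircraft overdue for inspection 3 > 1 → not met
7. airframe inspection 576 days ago vs limit 540 → not met
8. flight-log audit 205 days ago vs limit 270 → met
9. aviation liability coverage $1,000,000 < $1,075,000 → not met
10. hull coverage $5,000 < $15,000 → not met
Not met: 1, 2, 5, 6, 7, 9, 10

1, 2, 5, 6, 7, 9, 10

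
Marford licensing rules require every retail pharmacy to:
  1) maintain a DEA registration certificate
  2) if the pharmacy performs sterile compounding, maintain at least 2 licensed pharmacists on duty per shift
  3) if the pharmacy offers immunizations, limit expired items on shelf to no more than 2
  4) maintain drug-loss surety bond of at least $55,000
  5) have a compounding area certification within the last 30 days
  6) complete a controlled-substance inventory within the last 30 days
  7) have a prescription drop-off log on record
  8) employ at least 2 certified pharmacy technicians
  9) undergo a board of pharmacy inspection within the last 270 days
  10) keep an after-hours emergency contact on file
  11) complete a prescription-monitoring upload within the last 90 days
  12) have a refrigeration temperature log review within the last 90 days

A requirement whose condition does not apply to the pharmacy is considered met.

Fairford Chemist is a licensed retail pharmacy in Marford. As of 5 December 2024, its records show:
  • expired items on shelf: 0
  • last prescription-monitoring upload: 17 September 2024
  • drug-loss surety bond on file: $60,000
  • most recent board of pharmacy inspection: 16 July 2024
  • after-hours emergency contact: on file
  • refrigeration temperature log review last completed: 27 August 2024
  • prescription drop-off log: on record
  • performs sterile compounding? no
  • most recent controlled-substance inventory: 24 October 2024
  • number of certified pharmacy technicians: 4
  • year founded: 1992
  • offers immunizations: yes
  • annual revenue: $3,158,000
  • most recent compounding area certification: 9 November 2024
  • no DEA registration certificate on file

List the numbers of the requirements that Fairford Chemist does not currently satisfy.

1. DEA registration certificate absent → not met
2. condition 'performs sterile compounding' does not hold → requirement n/a → met
3. condition 'offers immunizations' holds; expired items on shelf 0 ≤ 2 → met
4. drug-loss surety bond $60,000 ≥ $55,000 → met
5. compounding area certification 26 days ago vs limit 30 → met
6. controlled-substance inventory 42 days ago vs limit 30 → not met
7. prescription drop-off log present → met
8. certified pharmacy technicians 4 ≥ 2 → met
9. board of pharmacy inspection 142 days ago vs limit 270 → met
10. after-hours emergency contact present → met
11. prescription-monitoring upload 79 days ago vs limit 90 → met
12. refrigeration temperature log review 100 days ago vs limit 90 → not met
Not met: 1, 6, 12

1, 6, 12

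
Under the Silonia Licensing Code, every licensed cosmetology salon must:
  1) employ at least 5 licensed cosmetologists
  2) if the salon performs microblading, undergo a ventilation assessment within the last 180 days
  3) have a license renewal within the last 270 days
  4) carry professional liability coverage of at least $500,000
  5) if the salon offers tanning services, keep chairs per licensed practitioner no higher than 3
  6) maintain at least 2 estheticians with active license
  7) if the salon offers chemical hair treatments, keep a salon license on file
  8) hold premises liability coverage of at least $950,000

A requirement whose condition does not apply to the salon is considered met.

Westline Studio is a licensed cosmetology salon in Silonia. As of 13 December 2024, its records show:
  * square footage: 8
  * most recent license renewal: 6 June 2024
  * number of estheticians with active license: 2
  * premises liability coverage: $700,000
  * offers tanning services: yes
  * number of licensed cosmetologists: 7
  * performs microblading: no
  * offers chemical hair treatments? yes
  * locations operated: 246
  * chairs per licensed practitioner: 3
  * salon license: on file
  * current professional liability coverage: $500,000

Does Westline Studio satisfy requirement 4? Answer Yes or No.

4. professional liability coverage $500,000 ≥ $500,000 → met

Yes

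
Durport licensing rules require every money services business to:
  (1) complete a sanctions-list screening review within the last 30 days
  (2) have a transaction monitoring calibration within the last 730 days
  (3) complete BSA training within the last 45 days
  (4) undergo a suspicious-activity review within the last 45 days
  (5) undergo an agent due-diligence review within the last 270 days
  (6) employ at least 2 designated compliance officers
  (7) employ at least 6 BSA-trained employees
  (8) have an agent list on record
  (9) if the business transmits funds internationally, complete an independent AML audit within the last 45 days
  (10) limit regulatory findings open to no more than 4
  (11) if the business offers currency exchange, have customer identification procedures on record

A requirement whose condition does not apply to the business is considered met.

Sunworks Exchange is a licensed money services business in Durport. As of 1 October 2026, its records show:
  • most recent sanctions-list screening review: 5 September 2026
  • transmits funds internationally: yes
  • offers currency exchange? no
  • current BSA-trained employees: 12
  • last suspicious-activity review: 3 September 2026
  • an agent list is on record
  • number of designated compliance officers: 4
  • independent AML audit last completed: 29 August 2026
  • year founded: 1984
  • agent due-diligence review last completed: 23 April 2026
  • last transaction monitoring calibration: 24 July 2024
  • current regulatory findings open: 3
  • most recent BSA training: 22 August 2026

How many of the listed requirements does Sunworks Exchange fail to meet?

1. sanctions-list screening review 26 days ago vs limit 30 → met
2. transaction monitoring calibration 799 days ago vs limit 730 → not met
3. BSA training 40 days ago vs limit 45 → met
4. suspicious-activity review 28 days ago vs limit 45 → met
5. agent due-diligence review 161 days ago vs limit 270 → met
6. designated compliance officers 4 ≥ 2 → met
7. BSA-trained employees 12 ≥ 6 → met
8. agent list present → met
9. condition 'transmits funds internationally' holds; independent AML audit 33 days ago vs limit 45 → met
10. regulatory findings open 3 ≤ 4 → met
11. condition 'offers currency exchange' does not hold → requirement n/a → met
Not met: 1 of 11

1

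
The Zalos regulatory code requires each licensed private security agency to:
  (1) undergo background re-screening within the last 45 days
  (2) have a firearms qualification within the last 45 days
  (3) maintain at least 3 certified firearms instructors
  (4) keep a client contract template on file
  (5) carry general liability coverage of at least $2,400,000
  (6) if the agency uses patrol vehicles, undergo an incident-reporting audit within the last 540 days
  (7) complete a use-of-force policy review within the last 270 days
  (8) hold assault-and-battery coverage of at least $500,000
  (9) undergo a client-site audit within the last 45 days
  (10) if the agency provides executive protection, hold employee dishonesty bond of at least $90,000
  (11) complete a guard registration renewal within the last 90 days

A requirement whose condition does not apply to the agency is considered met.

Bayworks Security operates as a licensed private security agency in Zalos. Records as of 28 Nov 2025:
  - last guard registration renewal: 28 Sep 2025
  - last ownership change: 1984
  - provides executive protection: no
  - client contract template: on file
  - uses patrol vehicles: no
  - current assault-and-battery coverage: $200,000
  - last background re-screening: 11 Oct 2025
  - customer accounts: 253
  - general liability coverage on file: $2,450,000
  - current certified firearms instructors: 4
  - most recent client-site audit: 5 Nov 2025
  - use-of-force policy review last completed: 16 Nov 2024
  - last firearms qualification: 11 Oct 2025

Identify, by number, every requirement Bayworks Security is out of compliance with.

1. background re-screening 48 days ago vs limit 45 → not met
2. firearms qualification 48 days ago vs limit 45 → not met
3. certified firearms instructors 4 ≥ 3 → met
4. client contract template present → met
5. general liability coverage $2,450,000 ≥ $2,400,000 → met
6. condition 'uses patrol vehicles' does not hold → requirement n/a → met
7. use-of-force policy review 377 days ago vs limit 270 → not met
8. assault-and-battery coverage $200,000 < $500,000 → not met
9. client-site audit 23 days ago vs limit 45 → met
10. condition 'provides executive protection' does not hold → requirement n/a → met
11. guard registration renewal 61 days ago vs limit 90 → met
Not met: 1, 2, 7, 8

1, 2, 7, 8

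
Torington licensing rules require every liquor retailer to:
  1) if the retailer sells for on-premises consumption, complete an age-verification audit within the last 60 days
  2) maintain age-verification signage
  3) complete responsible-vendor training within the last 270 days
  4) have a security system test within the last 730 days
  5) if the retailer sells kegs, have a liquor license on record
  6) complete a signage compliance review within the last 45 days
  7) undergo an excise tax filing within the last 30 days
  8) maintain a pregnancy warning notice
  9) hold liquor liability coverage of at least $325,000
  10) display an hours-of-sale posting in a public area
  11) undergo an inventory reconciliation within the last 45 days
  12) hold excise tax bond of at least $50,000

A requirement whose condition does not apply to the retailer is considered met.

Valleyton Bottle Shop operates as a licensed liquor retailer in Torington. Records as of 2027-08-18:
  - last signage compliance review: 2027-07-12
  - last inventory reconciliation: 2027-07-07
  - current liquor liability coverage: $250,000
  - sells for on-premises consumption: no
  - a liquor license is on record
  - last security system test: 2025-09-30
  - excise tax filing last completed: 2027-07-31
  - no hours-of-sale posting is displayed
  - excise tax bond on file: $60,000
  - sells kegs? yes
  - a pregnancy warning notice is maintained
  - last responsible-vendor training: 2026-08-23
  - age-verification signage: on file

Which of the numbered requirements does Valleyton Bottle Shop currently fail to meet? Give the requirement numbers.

3, 9, 10

1. condition 'sells for on-premises consumption' does not hold → requirement n/a → met
2. age-verification signage present → met
3. responsible-vendor training 360 days ago vs limit 270 → not met
4. security system test 687 days ago vs limit 730 → met
5. condition 'sells kegs' holds; liquor license present → met
6. signage compliance review 37 days ago vs limit 45 → met
7. excise tax filing 18 days ago vs limit 30 → met
8. pregnancy warning notice present → met
9. liquor liability coverage $250,000 < $325,000 → not met
10. hours-of-sale posting absent → not met
11. inventory reconciliation 42 days ago vs limit 45 → met
12. excise tax bond $60,000 ≥ $50,000 → met
Not met: 3, 9, 10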